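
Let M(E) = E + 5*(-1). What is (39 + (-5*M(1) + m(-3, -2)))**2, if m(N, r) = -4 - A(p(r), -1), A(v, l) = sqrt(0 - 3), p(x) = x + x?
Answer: (-55 + I*sqrt(3))**2 ≈ 3022.0 - 190.53*I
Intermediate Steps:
p(x) = 2*x
A(v, l) = I*sqrt(3) (A(v, l) = sqrt(-3) = I*sqrt(3))
m(N, r) = -4 - I*sqrt(3)
M(E) = -5 + E (M(E) = E - 5 = -5 + E)
(39 + (-5*M(1) + m(-3, -2)))**2 = (39 + (-5*(-5 + 1) + (-4 - I*sqrt(3))))**2 = (39 + (-5*(-4) + (-4 - I*sqrt(3))))**2 = (39 + (20 + (-4 - I*sqrt(3))))**2 = (39 + (16 - I*sqrt(3)))**2 = (55 - I*sqrt(3))**2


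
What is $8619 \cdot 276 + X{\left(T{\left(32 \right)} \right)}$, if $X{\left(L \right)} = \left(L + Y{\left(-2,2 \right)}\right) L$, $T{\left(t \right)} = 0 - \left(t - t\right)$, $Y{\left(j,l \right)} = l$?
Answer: $2378844$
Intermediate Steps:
$T{\left(t \right)} = 0$ ($T{\left(t \right)} = 0 - 0 = 0 + 0 = 0$)
$X{\left(L \right)} = L \left(2 + L\right)$ ($X{\left(L \right)} = \left(L + 2\right) L = \left(2 + L\right) L = L \left(2 + L\right)$)
$8619 \cdot 276 + X{\left(T{\left(32 \right)} \right)} = 8619 \cdot 276 + 0 \left(2 + 0\right) = 2378844 + 0 \cdot 2 = 2378844 + 0 = 2378844$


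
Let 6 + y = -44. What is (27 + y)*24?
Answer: -552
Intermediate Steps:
y = -50 (y = -6 - 44 = -50)
(27 + y)*24 = (27 - 50)*24 = -23*24 = -552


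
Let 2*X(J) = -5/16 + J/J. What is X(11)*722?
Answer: 3971/16 ≈ 248.19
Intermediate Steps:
X(J) = 11/32 (X(J) = (-5/16 + J/J)/2 = (-5*1/16 + 1)/2 = (-5/16 + 1)/2 = (½)*(11/16) = 11/32)
X(11)*722 = (11/32)*722 = 3971/16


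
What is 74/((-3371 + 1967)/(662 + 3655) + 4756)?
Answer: 53243/3421708 ≈ 0.015560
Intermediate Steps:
74/((-3371 + 1967)/(662 + 3655) + 4756) = 74/(-1404/4317 + 4756) = 74/(-1404*1/4317 + 4756) = 74/(-468/1439 + 4756) = 74/(6843416/1439) = (1439/6843416)*74 = 53243/3421708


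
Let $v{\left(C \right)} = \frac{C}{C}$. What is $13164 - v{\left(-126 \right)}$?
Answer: $13163$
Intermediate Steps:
$v{\left(C \right)} = 1$
$13164 - v{\left(-126 \right)} = 13164 - 1 = 13163$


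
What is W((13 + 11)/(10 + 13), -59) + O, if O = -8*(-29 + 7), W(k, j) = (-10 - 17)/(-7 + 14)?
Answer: 1205/7 ≈ 172.14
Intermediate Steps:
W(k, j) = -27/7
O = 176 (O = -8*(-22) = 176)
W((13 + 11)/(10 + 13), -59) + O = -27/7 + 176 = 1205/7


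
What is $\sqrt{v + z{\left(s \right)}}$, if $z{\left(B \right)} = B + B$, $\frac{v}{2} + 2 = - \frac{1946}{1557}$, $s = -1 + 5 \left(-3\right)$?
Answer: $\frac{2 i \sqrt{2592578}}{519} \approx 6.2048 i$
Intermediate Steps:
$s = -16$ ($s = -1 - 15 = -16$)
$v = - \frac{10120}{1557}$ ($v = -4 + 2 \left(- \frac{1946}{1557}\right) = -4 - \frac{3892}{1557} = - \frac{10120}{1557} \approx -6.4997$)
$z{\left(B \right)} = 2 B$
$\sqrt{v + z{\left(s \right)}} = \sqrt{- \frac{10120}{1557} + 2 \left(-16\right)} = \sqrt{- \frac{10120}{1557} - 32} = \sqrt{- \frac{59944}{1557}} = \frac{2 i \sqrt{2592578}}{519}$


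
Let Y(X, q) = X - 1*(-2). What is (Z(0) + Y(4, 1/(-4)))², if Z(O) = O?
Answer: 36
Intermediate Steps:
Y(X, q) = 2 + X (Y(X, q) = X + 2 = 2 + X)
(Z(0) + Y(4, 1/(-4)))² = (0 + (2 + 4))² = (0 + 6)² = 6² = 36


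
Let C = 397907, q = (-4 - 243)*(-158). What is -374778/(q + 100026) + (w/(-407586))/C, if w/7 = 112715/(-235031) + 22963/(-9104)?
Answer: -10838048201698872224282501/4021186618785197304488608 ≈ -2.6952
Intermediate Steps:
w = -44962219491/2139722224 (w = 7*(112715/(-235031) + 22963/(-9104)) = 7*(112715*(-1/235031) + 22963*(-1/9104)) = 7*(-112715/235031 - 22963/9104) = 7*(-6423174213/2139722224) = -44962219491/2139722224 ≈ -21.013)
q = 39026 (q = -247*(-158) = 39026)
-374778/(q + 100026) + (w/(-407586))/C = -374778/(39026 + 100026) - 44962219491/2139722224/(-407586)/397907 = -374778/139052 - 44962219491/2139722224*(-1/407586)*(1/397907) = -374778*1/139052 + (14987406497/290706940797088)*(1/397907) = -187389/69526 + 14987406497/115674326691746894816 = -10838048201698872224282501/4021186618785197304488608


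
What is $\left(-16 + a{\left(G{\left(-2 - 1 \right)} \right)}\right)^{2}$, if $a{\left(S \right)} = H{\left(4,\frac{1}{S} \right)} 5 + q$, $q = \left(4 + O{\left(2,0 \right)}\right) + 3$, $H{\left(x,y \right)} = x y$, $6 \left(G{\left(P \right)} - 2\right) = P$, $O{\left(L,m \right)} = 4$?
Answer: $\frac{625}{9} \approx 69.444$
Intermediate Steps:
$G{\left(P \right)} = 2 + \frac{P}{6}$
$q = 11$ ($q = \left(4 + 4\right) + 3 = 8 + 3 = 11$)
$a{\left(S \right)} = 11 + \frac{20}{S}$ ($a{\left(S \right)} = \frac{4}{S} 5 + 11 = \frac{20}{S} + 11 = 11 + \frac{20}{S}$)
$\left(-16 + a{\left(G{\left(-2 - 1 \right)} \right)}\right)^{2} = \left(-16 + \left(11 + \frac{20}{2 + \frac{-2 - 1}{6}}\right)\right)^{2} = \left(-16 + \left(11 + \frac{20}{2 + \frac{1}{6} \left(-3\right)}\right)\right)^{2} = \left(-16 + \left(11 + \frac{20}{2 - \frac{1}{2}}\right)\right)^{2} = \left(-16 + \left(11 + \frac{20}{\frac{3}{2}}\right)\right)^{2} = \left(-16 + \left(11 + 20 \cdot \frac{2}{3}\right)\right)^{2} = \left(-16 + \left(11 + \frac{40}{3}\right)\right)^{2} = \left(-16 + \frac{73}{3}\right)^{2} = \left(\frac{25}{3}\right)^{2} = \frac{625}{9}$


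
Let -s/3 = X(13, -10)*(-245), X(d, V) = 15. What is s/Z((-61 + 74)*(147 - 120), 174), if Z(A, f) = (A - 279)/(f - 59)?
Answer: 140875/8 ≈ 17609.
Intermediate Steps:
Z(A, f) = (-279 + A)/(-59 + f)
s = 11025 (s = -45*(-245) = -3*(-3675) = 11025)
s/Z((-61 + 74)*(147 - 120), 174) = 11025/(((-279 + (-61 + 74)*(147 - 120))/(-59 + 174))) = 11025/(((-279 + 13*27)/115)) = 11025/(((-279 + 351)/115)) = 11025/(((1/115)*72)) = 11025/(72/115) = 11025*(115/72) = 140875/8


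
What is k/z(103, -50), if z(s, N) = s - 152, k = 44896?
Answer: -44896/49 ≈ -916.25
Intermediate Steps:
z(s, N) = -152 + s
k/z(103, -50) = 44896/(-152 + 103) = 44896/(-49) = 44896*(-1/49) = -44896/49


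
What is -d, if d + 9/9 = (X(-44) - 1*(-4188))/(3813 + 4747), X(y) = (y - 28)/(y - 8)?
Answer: 28409/55640 ≈ 0.51059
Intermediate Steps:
X(y) = (-28 + y)/(-8 + y)
d = -28409/55640 (d = -1 + ((-28 - 44)/(-8 - 44) - 1*(-4188))/(3813 + 4747) = -1 + (-72/(-52) + 4188)/8560 = -1 + (-1/52*(-72) + 4188)*(1/8560) = -1 + (18/13 + 4188)*(1/8560) = -1 + (54462/13)*(1/8560) = -1 + 27231/55640 = -28409/55640 ≈ -0.51059)
-d = -1*(-28409/55640) = 28409/55640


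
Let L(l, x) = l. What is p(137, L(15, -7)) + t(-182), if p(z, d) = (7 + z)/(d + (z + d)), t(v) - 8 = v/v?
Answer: 1647/167 ≈ 9.8623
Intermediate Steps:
t(v) = 9 (t(v) = 8 + v/v = 8 + 1 = 9)
p(z, d) = (7 + z)/(z + 2*d) (p(z, d) = (7 + z)/(d + (d + z)) = (7 + z)/(z + 2*d))
p(137, L(15, -7)) + t(-182) = (7 + 137)/(137 + 2*15) + 9 = 144/(137 + 30) + 9 = 144/167 + 9 = 1647/167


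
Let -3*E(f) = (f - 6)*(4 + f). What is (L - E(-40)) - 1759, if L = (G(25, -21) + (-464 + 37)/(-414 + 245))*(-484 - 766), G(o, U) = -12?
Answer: 1797267/169 ≈ 10635.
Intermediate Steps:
E(f) = -(-6 + f)*(4 + f)/3 (E(f) = -(f - 6)*(4 + f)/3 = -(-6 + f)*(4 + f)/3)
L = 2001250/169 (L = (-12 + (-464 + 37)/(-414 + 245))*(-484 - 766) = (-12 - 427/(-169))*(-1250) = (-12 - 427*(-1/169))*(-1250) = (-12 + 427/169)*(-1250) = -1601/169*(-1250) = 2001250/169 ≈ 11842.)
(L - E(-40)) - 1759 = (2001250/169 - (8 - ⅓*(-40)² + (⅔)*(-40))) - 1759 = (2001250/169 - (8 - ⅓*1600 - 80/3)) - 1759 = (2001250/169 - (8 - 1600/3 - 80/3)) - 1759 = (2001250/169 - 1*(-552)) - 1759 = (2001250/169 + 552) - 1759 = 2094538/169 - 1759 = 1797267/169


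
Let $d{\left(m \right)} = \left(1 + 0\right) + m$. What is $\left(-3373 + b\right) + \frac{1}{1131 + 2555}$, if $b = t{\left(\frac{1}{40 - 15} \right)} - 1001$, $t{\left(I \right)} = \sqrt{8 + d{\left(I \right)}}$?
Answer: $- \frac{16122563}{3686} + \frac{\sqrt{226}}{5} \approx -4371.0$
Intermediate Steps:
$d{\left(m \right)} = 1 + m$
$t{\left(I \right)} = \sqrt{9 + I}$ ($t{\left(I \right)} = \sqrt{8 + \left(1 + I\right)} = \sqrt{9 + I}$)
$b = -1001 + \frac{\sqrt{226}}{5}$ ($b = \sqrt{9 + \frac{1}{40 - 15}} - 1001 = \sqrt{9 + \frac{1}{25}} - 1001 = \sqrt{\frac{226}{25}} - 1001 = \frac{\sqrt{226}}{5} - 1001 = -1001 + \frac{\sqrt{226}}{5} \approx -997.99$)
$\left(-3373 + b\right) + \frac{1}{1131 + 2555} = \left(-3373 - \left(1001 - \frac{\sqrt{226}}{5}\right)\right) + \frac{1}{1131 + 2555} = \left(-4374 + \frac{\sqrt{226}}{5}\right) + \frac{1}{3686} = - \frac{16122563}{3686} + \frac{\sqrt{226}}{5}$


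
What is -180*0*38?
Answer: 0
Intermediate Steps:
-180*0*38 = -36*0*38 = 0*38 = 0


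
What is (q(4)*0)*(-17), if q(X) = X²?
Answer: 0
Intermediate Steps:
(q(4)*0)*(-17) = (4²*0)*(-17) = (16*0)*(-17) = 0*(-17) = 0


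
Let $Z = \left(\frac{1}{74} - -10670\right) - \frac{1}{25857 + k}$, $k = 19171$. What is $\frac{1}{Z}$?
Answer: $\frac{1666036}{17776626597} \approx 9.3721 \cdot 10^{-5}$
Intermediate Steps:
$Z = \frac{17776626597}{1666036}$ ($Z = \left(\frac{1}{74} - -10670\right) - \frac{1}{25857 + 19171} = \left(\frac{1}{74} + 10670\right) - \frac{1}{45028} = \frac{789581}{74} - \frac{1}{45028} = \frac{17776626597}{1666036} \approx 10670.0$)
$\frac{1}{Z} = \frac{1}{\frac{17776626597}{1666036}} = \frac{1666036}{17776626597}$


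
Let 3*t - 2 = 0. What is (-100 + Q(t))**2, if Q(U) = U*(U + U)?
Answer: 795664/81 ≈ 9823.0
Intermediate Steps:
t = 2/3 (t = 2/3 + (1/3)*0 = 2/3 + 0 = 2/3 ≈ 0.66667)
Q(U) = 2*U**2 (Q(U) = U*(2*U) = 2*U**2)
(-100 + Q(t))**2 = (-100 + 2*(2/3)**2)**2 = (-100 + 2*(4/9))**2 = (-100 + 8/9)**2 = (-892/9)**2 = 795664/81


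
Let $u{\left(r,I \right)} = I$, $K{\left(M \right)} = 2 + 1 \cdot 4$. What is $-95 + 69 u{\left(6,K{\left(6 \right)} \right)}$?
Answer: $319$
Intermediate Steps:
$K{\left(M \right)} = 6$ ($K{\left(M \right)} = 2 + 4 = 6$)
$-95 + 69 u{\left(6,K{\left(6 \right)} \right)} = -95 + 69 \cdot 6 = -95 + 414 = 319$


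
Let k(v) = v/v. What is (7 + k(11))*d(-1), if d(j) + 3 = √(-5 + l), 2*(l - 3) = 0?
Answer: -24 + 8*I*√2 ≈ -24.0 + 11.314*I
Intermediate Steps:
l = 3 (l = 3 + (½)*0 = 3 + 0 = 3)
k(v) = 1
d(j) = -3 + I*√2 (d(j) = -3 + √(-5 + 3) = -3 + √(-2) = -3 + I*√2)
(7 + k(11))*d(-1) = (7 + 1)*(-3 + I*√2) = 8*(-3 + I*√2) = -24 + 8*I*√2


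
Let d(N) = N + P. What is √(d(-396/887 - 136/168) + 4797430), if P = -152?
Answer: √1664487744340197/18627 ≈ 2190.3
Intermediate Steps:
d(N) = -152 + N (d(N) = N - 152 = -152 + N)
√(d(-396/887 - 136/168) + 4797430) = √((-152 + (-396/887 - 136/168)) + 4797430) = √((-152 + (-396*1/887 - 136*1/168)) + 4797430) = √((-152 + (-396/887 - 17/21)) + 4797430) = √((-152 - 23395/18627) + 4797430) = √(-2854699/18627 + 4797430) = √(89358873911/18627) = √1664487744340197/18627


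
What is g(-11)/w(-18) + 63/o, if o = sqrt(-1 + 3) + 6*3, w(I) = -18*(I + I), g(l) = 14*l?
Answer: 24473/7452 - 9*sqrt(2)/46 ≈ 3.0074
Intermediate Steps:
w(I) = -36*I
o = 18 + sqrt(2) (o = sqrt(2) + 18 = 18 + sqrt(2) ≈ 19.414)
g(-11)/w(-18) + 63/o = (14*(-11))/((-36*(-18))) + 63/(18 + sqrt(2)) = -154/648 + 63/(18 + sqrt(2)) = -154*1/648 + 63/(18 + sqrt(2)) = -77/324 + 63/(18 + sqrt(2))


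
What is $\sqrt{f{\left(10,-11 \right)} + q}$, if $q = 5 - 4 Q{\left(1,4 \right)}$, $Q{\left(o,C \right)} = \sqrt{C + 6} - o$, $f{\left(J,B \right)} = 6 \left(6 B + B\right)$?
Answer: $\sqrt{-453 - 4 \sqrt{10}} \approx 21.579 i$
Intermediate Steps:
$f{\left(J,B \right)} = 42 B$ ($f{\left(J,B \right)} = 6 \cdot 7 B = 42 B$)
$Q{\left(o,C \right)} = \sqrt{6 + C} - o$
$q = 9 - 4 \sqrt{10}$ ($q = 5 - 4 \left(\sqrt{6 + 4} - 1\right) = 5 - 4 \left(\sqrt{10} - 1\right) = 5 - 4 \left(-1 + \sqrt{10}\right) = 5 + \left(4 - 4 \sqrt{10}\right) = 9 - 4 \sqrt{10} \approx -3.6491$)
$\sqrt{f{\left(10,-11 \right)} + q} = \sqrt{42 \left(-11\right) + \left(9 - 4 \sqrt{10}\right)} = \sqrt{-462 + \left(9 - 4 \sqrt{10}\right)} = \sqrt{-453 - 4 \sqrt{10}}$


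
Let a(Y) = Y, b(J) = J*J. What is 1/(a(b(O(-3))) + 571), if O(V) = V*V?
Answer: 1/652 ≈ 0.0015337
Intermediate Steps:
O(V) = V²
b(J) = J²
1/(a(b(O(-3))) + 571) = 1/(((-3)²)² + 571) = 1/(9² + 571) = 1/(81 + 571) = 1/652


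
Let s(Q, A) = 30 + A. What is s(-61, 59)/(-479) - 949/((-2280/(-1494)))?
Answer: -113221999/182020 ≈ -622.03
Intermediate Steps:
s(-61, 59)/(-479) - 949/((-2280/(-1494))) = (30 + 59)/(-479) - 949/((-2280/(-1494))) = 89*(-1/479) - 949/((-2280*(-1/1494))) = -89/479 - 949/380/249 = -89/479 - 949*249/380 = -89/479 - 236301/380 = -113221999/182020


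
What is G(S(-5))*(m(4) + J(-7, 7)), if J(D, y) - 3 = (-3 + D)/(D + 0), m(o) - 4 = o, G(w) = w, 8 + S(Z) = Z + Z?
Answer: -1566/7 ≈ -223.71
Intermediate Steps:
S(Z) = -8 + 2*Z (S(Z) = -8 + (Z + Z) = -8 + 2*Z)
m(o) = 4 + o
J(D, y) = 3 + (-3 + D)/D (J(D, y) = 3 + (-3 + D)/(D + 0) = 3 + (-3 + D)/D)
G(S(-5))*(m(4) + J(-7, 7)) = (-8 + 2*(-5))*((4 + 4) + (4 - 3/(-7))) = (-8 - 10)*(8 + (4 - 3*(-⅐))) = -18*(8 + (4 + 3/7)) = -18*(8 + 31/7) = -18*87/7 = -1566/7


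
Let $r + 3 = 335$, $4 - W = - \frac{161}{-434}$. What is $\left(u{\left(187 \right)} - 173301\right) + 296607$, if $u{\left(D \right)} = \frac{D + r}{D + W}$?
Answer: $\frac{1457385792}{11819} \approx 1.2331 \cdot 10^{5}$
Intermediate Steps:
$W = \frac{225}{62}$ ($W = 4 - - \frac{161}{-434} = 4 - \left(-161\right) \left(- \frac{1}{434}\right) = 4 - \frac{23}{62} = \frac{225}{62} \approx 3.629$)
$r = 332$ ($r = -3 + 335 = 332$)
$u{\left(D \right)} = \frac{332 + D}{\frac{225}{62} + D}$ ($u{\left(D \right)} = \frac{D + 332}{D + \frac{225}{62}} = \frac{332 + D}{\frac{225}{62} + D}$)
$\left(u{\left(187 \right)} - 173301\right) + 296607 = \left(\frac{62 \left(332 + 187\right)}{225 + 62 \cdot 187} - 173301\right) + 296607 = \left(62 \frac{1}{225 + 11594} \cdot 519 - 173301\right) + 296607 = \left(62 \cdot \frac{1}{11819} \cdot 519 - 173301\right) + 296607 = \left(\frac{32178}{11819} - 173301\right) + 296607 = - \frac{2048212341}{11819} + 296607 = \frac{1457385792}{11819}$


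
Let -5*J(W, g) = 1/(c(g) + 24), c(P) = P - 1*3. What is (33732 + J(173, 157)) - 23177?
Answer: 9393949/890 ≈ 10555.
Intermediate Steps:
c(P) = -3 + P (c(P) = P - 3 = -3 + P)
J(W, g) = -1/(5*(21 + g)) (J(W, g) = -1/(5*((-3 + g) + 24)) = -1/(5*(21 + g)))
(33732 + J(173, 157)) - 23177 = (33732 - 1/(105 + 5*157)) - 23177 = (33732 - 1/(105 + 785)) - 23177 = (33732 - 1/890) - 23177 = 30021479/890 - 23177 = 9393949/890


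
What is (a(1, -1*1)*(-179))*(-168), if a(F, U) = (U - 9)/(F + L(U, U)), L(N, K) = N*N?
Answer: -150360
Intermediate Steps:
L(N, K) = N²
a(F, U) = (-9 + U)/(F + U²) (a(F, U) = (U - 9)/(F + U²) = (-9 + U)/(F + U²))
(a(1, -1*1)*(-179))*(-168) = (((-9 - 1*1)/(1 + (-1*1)²))*(-179))*(-168) = (((-9 - 1)/(1 + (-1)²))*(-179))*(-168) = ((-10/(1 + 1))*(-179))*(-168) = ((-10/2)*(-179))*(-168) = (((½)*(-10))*(-179))*(-168) = -5*(-179)*(-168) = 895*(-168) = -150360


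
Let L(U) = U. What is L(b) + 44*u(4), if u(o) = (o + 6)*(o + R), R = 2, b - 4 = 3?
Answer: 2647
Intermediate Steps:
b = 7 (b = 4 + 3 = 7)
u(o) = (2 + o)*(6 + o) (u(o) = (o + 6)*(o + 2) = (6 + o)*(2 + o) = (2 + o)*(6 + o))
L(b) + 44*u(4) = 7 + 44*(12 + 4² + 8*4) = 7 + 44*(12 + 16 + 32) = 7 + 44*60 = 7 + 2640 = 2647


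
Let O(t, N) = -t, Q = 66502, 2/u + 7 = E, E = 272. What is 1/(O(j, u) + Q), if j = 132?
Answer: 1/66370 ≈ 1.5067e-5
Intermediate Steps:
u = 2/265 (u = 2/(-7 + 272) = 2/265 ≈ 0.0075472)
1/(O(j, u) + Q) = 1/(-1*132 + 66502) = 1/(-132 + 66502) = 1/66370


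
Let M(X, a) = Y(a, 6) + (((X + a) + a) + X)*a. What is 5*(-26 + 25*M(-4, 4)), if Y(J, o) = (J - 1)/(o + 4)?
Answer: -185/2 ≈ -92.500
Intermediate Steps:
Y(J, o) = (-1 + J)/(4 + o)
M(X, a) = -⅒ + a/10 + a*(2*X + 2*a) (M(X, a) = (-1 + a)/(4 + 6) + (((X + a) + a) + X)*a = (-1 + a)/10 + ((X + 2*a) + X)*a = (-1 + a)/10 + (2*X + 2*a)*a = (-⅒ + a/10) + a*(2*X + 2*a) = -⅒ + a/10 + a*(2*X + 2*a))
5*(-26 + 25*M(-4, 4)) = 5*(-26 + 25*(-⅒ + 2*4² + (⅒)*4 + 2*(-4)*4)) = 5*(-26 + 25*(-⅒ + 2*16 + ⅖ - 32)) = 5*(-26 + 25*(-⅒ + 32 + ⅖ - 32)) = 5*(-26 + 25*(3/10)) = 5*(-26 + 15/2) = 5*(-37/2) = -185/2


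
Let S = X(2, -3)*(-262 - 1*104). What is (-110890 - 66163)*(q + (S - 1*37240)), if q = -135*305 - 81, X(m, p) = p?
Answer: 13703548094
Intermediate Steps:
S = 1098 (S = -3*(-262 - 1*104) = -3*(-262 - 104) = -3*(-366) = 1098)
q = -41256 (q = -41175 - 81 = -41256)
(-110890 - 66163)*(q + (S - 1*37240)) = (-110890 - 66163)*(-41256 + (1098 - 1*37240)) = -177053*(-41256 + (1098 - 37240)) = -177053*(-41256 - 36142) = -177053*(-77398) = 13703548094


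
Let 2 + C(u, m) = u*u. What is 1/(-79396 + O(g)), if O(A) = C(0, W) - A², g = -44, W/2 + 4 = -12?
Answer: -1/81334 ≈ -1.2295e-5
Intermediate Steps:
W = -32 (W = -8 + 2*(-12) = -8 - 24 = -32)
C(u, m) = -2 + u² (C(u, m) = -2 + u*u = -2 + u²)
O(A) = -2 - A² (O(A) = (-2 + 0²) - A² = (-2 + 0) - A² = -2 - A²)
1/(-79396 + O(g)) = 1/(-79396 + (-2 - 1*(-44)²)) = 1/(-79396 + (-2 - 1*1936)) = 1/(-79396 + (-2 - 1936)) = 1/(-79396 - 1938) = 1/(-81334) = -1/81334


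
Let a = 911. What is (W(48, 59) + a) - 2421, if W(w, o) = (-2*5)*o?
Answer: -2100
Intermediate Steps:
W(w, o) = -10*o
(W(48, 59) + a) - 2421 = (-10*59 + 911) - 2421 = (-590 + 911) - 2421 = 321 - 2421 = -2100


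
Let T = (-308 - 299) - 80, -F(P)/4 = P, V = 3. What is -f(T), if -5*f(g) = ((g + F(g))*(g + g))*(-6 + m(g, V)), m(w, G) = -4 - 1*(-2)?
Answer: 22654512/5 ≈ 4.5309e+6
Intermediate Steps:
F(P) = -4*P
m(w, G) = -2 (m(w, G) = -4 + 2 = -2)
T = -687 (T = -607 - 80 = -687)
f(g) = -48*g²/5 (f(g) = -(g - 4*g)*(g + g)*(-6 - 2)/5 = -(-3*g)*(2*g)*(-8)/5 = -(-6*g²)*(-8)/5 = -48*g²/5)
-f(T) = -(-48)*(-687)²/5 = -(-48)*471969/5 = -1*(-22654512/5) = 22654512/5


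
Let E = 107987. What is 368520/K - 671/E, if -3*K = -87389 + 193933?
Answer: -1357472713/130742806 ≈ -10.383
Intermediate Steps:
K = -106544/3 (K = -(-87389 + 193933)/3 = -⅓*106544 = -106544/3 ≈ -35515.)
368520/K - 671/E = 368520/(-106544/3) - 671/107987 = 368520*(-3/106544) - 671*1/107987 = -138195/13318 - 61/9817 = -1357472713/130742806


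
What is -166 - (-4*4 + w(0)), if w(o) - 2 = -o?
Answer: -152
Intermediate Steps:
w(o) = 2 - o
-166 - (-4*4 + w(0)) = -166 - (-4*4 + (2 - 1*0)) = -166 - (-16 + (2 + 0)) = -166 - (-16 + 2) = -166 - 1*(-14) = -166 + 14 = -152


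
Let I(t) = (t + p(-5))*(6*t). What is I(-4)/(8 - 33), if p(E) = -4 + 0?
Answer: -192/25 ≈ -7.6800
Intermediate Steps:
p(E) = -4
I(t) = 6*t*(-4 + t) (I(t) = (t - 4)*(6*t) = (-4 + t)*(6*t) = 6*t*(-4 + t))
I(-4)/(8 - 33) = (6*(-4)*(-4 - 4))/(8 - 33) = (6*(-4)*(-8))/(-25) = -1/25*192 = -192/25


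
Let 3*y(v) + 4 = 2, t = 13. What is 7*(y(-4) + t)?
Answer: 259/3 ≈ 86.333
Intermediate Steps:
y(v) = -⅔ (y(v) = -4/3 + (⅓)*2 = -4/3 + ⅔ = -⅔)
7*(y(-4) + t) = 7*(-⅔ + 13) = 7*(37/3) = 259/3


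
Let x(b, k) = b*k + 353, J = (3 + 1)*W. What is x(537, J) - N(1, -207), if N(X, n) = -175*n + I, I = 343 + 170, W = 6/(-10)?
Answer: -188369/5 ≈ -37674.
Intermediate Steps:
W = -⅗ (W = 6*(-⅒) = -⅗ ≈ -0.60000)
J = -12/5 (J = (3 + 1)*(-⅗) = 4*(-⅗) = -12/5 ≈ -2.4000)
I = 513
N(X, n) = 513 - 175*n (N(X, n) = -175*n + 513 = 513 - 175*n)
x(b, k) = 353 + b*k
x(537, J) - N(1, -207) = (353 + 537*(-12/5)) - (513 - 175*(-207)) = (353 - 6444/5) - (513 + 36225) = -4679/5 - 1*36738 = -4679/5 - 36738 = -188369/5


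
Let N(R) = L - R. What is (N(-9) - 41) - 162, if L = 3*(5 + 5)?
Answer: -164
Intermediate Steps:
L = 30 (L = 3*10 = 30)
N(R) = 30 - R
(N(-9) - 41) - 162 = ((30 - 1*(-9)) - 41) - 162 = ((30 + 9) - 41) - 162 = (39 - 41) - 162 = -2 - 162 = -164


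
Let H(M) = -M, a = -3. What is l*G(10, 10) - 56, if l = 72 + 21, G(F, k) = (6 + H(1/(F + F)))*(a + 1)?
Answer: -11627/10 ≈ -1162.7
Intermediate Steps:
G(F, k) = -12 + 1/F (G(F, k) = (6 - 1/(F + F))*(-3 + 1) = (6 - 1/(2*F))*(-2) = -12 + 1/F)
l = 93
l*G(10, 10) - 56 = 93*(-12 + 1/10) - 56 = 93*(-119/10) - 56 = -11067/10 - 56 = -11627/10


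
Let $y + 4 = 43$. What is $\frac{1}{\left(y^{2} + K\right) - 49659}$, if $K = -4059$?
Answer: $- \frac{1}{52197} \approx -1.9158 \cdot 10^{-5}$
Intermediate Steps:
$y = 39$ ($y = -4 + 43 = 39$)
$\frac{1}{\left(y^{2} + K\right) - 49659} = \frac{1}{\left(39^{2} - 4059\right) - 49659} = \frac{1}{\left(1521 - 4059\right) - 49659} = \frac{1}{-2538 - 49659} = \frac{1}{-52197} = - \frac{1}{52197}$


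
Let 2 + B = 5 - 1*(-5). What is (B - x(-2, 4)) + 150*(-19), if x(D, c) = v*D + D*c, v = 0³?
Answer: -2834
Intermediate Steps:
B = 8 (B = -2 + (5 - 1*(-5)) = -2 + (5 + 5) = -2 + 10 = 8)
v = 0
x(D, c) = D*c (x(D, c) = 0*D + D*c = 0 + D*c = D*c)
(B - x(-2, 4)) + 150*(-19) = (8 - (-2)*4) + 150*(-19) = (8 - 1*(-8)) - 2850 = (8 + 8) - 2850 = 16 - 2850 = -2834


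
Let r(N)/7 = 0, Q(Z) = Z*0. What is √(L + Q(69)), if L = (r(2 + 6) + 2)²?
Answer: 2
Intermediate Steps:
Q(Z) = 0
r(N) = 0 (r(N) = 7*0 = 0)
L = 4 (L = (0 + 2)² = 2² = 4)
√(L + Q(69)) = √(4 + 0) = √4 = 2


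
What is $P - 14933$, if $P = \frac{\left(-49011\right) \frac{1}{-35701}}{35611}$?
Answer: $- \frac{18985044279152}{1271348311} \approx -14933.0$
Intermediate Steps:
$P = \frac{49011}{1271348311}$ ($P = \left(-49011\right) \left(- \frac{1}{35701}\right) \frac{1}{35611} = \frac{49011}{35701} \cdot \frac{1}{35611} = \frac{49011}{1271348311} \approx 3.855 \cdot 10^{-5}$)
$P - 14933 = \frac{49011}{1271348311} - 14933 = - \frac{18985044279152}{1271348311}$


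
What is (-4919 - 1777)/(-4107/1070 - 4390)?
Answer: 7164720/4701407 ≈ 1.5240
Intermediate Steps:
(-4919 - 1777)/(-4107/1070 - 4390) = -6696/(-4107*1/1070 - 4390) = -6696/(-4107/1070 - 4390) = -6696/(-4701407/1070) = -6696*(-1070/4701407) = 7164720/4701407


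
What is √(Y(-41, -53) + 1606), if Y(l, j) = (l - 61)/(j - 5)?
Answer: 5*√54085/29 ≈ 40.097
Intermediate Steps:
Y(l, j) = (-61 + l)/(-5 + j)
√(Y(-41, -53) + 1606) = √((-61 - 41)/(-5 - 53) + 1606) = √(-102/(-58) + 1606) = √(-1/58*(-102) + 1606) = √(51/29 + 1606) = √(46625/29) = 5*√54085/29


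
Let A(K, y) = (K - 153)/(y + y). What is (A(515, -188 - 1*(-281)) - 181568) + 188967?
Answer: 688288/93 ≈ 7400.9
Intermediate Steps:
A(K, y) = (-153 + K)/(2*y) (A(K, y) = (-153 + K)/((2*y)) = (-153 + K)*(1/(2*y)) = (-153 + K)/(2*y))
(A(515, -188 - 1*(-281)) - 181568) + 188967 = ((-153 + 515)/(2*(-188 - 1*(-281))) - 181568) + 188967 = ((½)*362/(-188 + 281) - 181568) + 188967 = ((½)*362/93 - 181568) + 188967 = ((½)*(1/93)*362 - 181568) + 188967 = (181/93 - 181568) + 188967 = -16885643/93 + 188967 = 688288/93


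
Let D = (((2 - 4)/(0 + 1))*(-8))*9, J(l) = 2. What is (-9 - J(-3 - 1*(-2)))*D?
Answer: -1584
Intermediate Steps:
D = 144 (D = (-2/1*(-8))*9 = (-2*1*(-8))*9 = -2*(-8)*9 = 16*9 = 144)
(-9 - J(-3 - 1*(-2)))*D = (-9 - 1*2)*144 = (-9 - 2)*144 = -11*144 = -1584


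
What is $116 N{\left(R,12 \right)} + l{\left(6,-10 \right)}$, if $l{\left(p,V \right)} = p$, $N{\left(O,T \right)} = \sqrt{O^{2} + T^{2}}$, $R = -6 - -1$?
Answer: $1514$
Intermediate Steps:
$R = -5$ ($R = -6 + 1 = -5$)
$116 N{\left(R,12 \right)} + l{\left(6,-10 \right)} = 116 \sqrt{\left(-5\right)^{2} + 12^{2}} + 6 = 116 \sqrt{25 + 144} + 6 = 116 \sqrt{169} + 6 = 116 \cdot 13 + 6 = 1508 + 6 = 1514$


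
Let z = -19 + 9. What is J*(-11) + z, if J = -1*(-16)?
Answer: -186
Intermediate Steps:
z = -10
J = 16
J*(-11) + z = 16*(-11) - 10 = -176 - 10 = -186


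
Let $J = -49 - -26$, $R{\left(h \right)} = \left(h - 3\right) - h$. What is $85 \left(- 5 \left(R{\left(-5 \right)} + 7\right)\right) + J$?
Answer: $-1723$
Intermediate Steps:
$R{\left(h \right)} = -3$ ($R{\left(h \right)} = \left(-3 + h\right) - h = -3$)
$J = -23$ ($J = -49 + \left(-12 + 38\right) = -49 + 26 = -23$)
$85 \left(- 5 \left(R{\left(-5 \right)} + 7\right)\right) + J = 85 \left(- 5 \left(-3 + 7\right)\right) - 23 = 85 \left(\left(-5\right) 4\right) - 23 = 85 \left(-20\right) - 23 = -1700 - 23 = -1723$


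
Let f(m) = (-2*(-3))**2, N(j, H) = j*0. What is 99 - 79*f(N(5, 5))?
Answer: -2745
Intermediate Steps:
N(j, H) = 0
f(m) = 36 (f(m) = 6**2 = 36)
99 - 79*f(N(5, 5)) = 99 - 79*36 = 99 - 2844 = -2745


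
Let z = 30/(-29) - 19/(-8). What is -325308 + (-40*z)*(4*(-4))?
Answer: -9409052/29 ≈ -3.2445e+5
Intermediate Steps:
z = 311/232 (z = 30*(-1/29) - 19*(-1/8) = -30/29 + 19/8 = 311/232 ≈ 1.3405)
-325308 + (-40*z)*(4*(-4)) = -325308 + (-40*311/232)*(4*(-4)) = -325308 - 1555/29*(-16) = -325308 + 24880/29 = -9409052/29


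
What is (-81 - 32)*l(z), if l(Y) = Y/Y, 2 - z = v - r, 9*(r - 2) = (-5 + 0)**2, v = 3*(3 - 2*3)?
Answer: -113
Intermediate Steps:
v = -9 (v = 3*(3 - 6) = 3*(-3) = -9)
r = 43/9 (r = 2 + (-5 + 0)**2/9 = 2 + (1/9)*(-5)**2 = 2 + (1/9)*25 = 2 + 25/9 = 43/9 ≈ 4.7778)
z = 142/9 (z = 2 - (-9 - 1*43/9) = 2 - (-9 - 43/9) = 2 - 1*(-124/9) = 2 + 124/9 = 142/9 ≈ 15.778)
l(Y) = 1
(-81 - 32)*l(z) = (-81 - 32)*1 = -113*1 = -113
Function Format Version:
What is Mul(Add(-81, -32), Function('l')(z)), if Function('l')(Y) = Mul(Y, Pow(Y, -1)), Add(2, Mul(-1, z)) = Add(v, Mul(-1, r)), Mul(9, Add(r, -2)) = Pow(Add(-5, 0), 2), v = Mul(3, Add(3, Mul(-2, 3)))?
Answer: -113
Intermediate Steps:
v = -9 (v = Mul(3, Add(3, -6)) = Mul(3, -3) = -9)
r = Rational(43, 9) (r = Add(2, Mul(Rational(1, 9), Pow(Add(-5, 0), 2))) = Add(2, Mul(Rational(1, 9), Pow(-5, 2))) = Add(2, Mul(Rational(1, 9), 25)) = Add(2, Rational(25, 9)) = Rational(43, 9) ≈ 4.7778)
z = Rational(142, 9) (z = Add(2, Mul(-1, Add(-9, Mul(-1, Rational(43, 9))))) = Add(2, Mul(-1, Add(-9, Rational(-43, 9)))) = Add(2, Mul(-1, Rational(-124, 9))) = Add(2, Rational(124, 9)) = Rational(142, 9) ≈ 15.778)
Function('l')(Y) = 1
Mul(Add(-81, -32), Function('l')(z)) = Mul(Add(-81, -32), 1) = Mul(-113, 1) = -113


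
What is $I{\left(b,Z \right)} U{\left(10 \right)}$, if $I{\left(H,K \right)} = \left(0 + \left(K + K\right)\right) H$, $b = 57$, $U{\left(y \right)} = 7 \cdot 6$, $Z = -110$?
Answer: $-526680$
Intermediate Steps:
$U{\left(y \right)} = 42$
$I{\left(H,K \right)} = 2 H K$ ($I{\left(H,K \right)} = \left(0 + 2 K\right) H = 2 K H = 2 H K$)
$I{\left(b,Z \right)} U{\left(10 \right)} = 2 \cdot 57 \left(-110\right) 42 = \left(-12540\right) 42 = -526680$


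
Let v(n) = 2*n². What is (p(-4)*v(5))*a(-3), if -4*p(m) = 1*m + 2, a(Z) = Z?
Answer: -75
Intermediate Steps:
p(m) = -½ - m/4 (p(m) = -(1*m + 2)/4 = -(m + 2)/4 = -(2 + m)/4 = -½ - m/4)
(p(-4)*v(5))*a(-3) = ((-½ - ¼*(-4))*(2*5²))*(-3) = ((-½ + 1)*(2*25))*(-3) = ((½)*50)*(-3) = 25*(-3) = -75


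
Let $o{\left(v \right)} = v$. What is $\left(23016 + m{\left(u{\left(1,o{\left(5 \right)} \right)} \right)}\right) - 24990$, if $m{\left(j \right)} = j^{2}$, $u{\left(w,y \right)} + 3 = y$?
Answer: $-1970$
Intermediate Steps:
$u{\left(w,y \right)} = -3 + y$
$\left(23016 + m{\left(u{\left(1,o{\left(5 \right)} \right)} \right)}\right) - 24990 = \left(23016 + \left(-3 + 5\right)^{2}\right) - 24990 = \left(23016 + 2^{2}\right) - 24990 = \left(23016 + 4\right) - 24990 = 23020 - 24990 = -1970$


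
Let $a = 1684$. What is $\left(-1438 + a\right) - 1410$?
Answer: $-1164$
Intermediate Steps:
$\left(-1438 + a\right) - 1410 = \left(-1438 + 1684\right) - 1410 = 246 - 1410 = -1164$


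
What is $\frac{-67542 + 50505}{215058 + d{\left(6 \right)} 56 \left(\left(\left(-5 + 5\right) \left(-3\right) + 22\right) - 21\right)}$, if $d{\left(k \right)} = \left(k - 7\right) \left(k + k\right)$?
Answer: $- \frac{5679}{71462} \approx -0.079469$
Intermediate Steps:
$d{\left(k \right)} = 2 k \left(-7 + k\right)$ ($d{\left(k \right)} = \left(-7 + k\right) 2 k = 2 k \left(-7 + k\right)$)
$\frac{-67542 + 50505}{215058 + d{\left(6 \right)} 56 \left(\left(\left(-5 + 5\right) \left(-3\right) + 22\right) - 21\right)} = \frac{-67542 + 50505}{215058 + 2 \cdot 6 \left(-7 + 6\right) 56 \left(\left(\left(-5 + 5\right) \left(-3\right) + 22\right) - 21\right)} = - \frac{17037}{215058 + 2 \cdot 6 \left(-1\right) 56 \left(\left(0 \left(-3\right) + 22\right) - 21\right)} = - \frac{17037}{215058 + \left(-12\right) 56 \left(\left(0 + 22\right) - 21\right)} = - \frac{17037}{215058 - 672 \left(22 - 21\right)} = - \frac{17037}{215058 - 672} = - \frac{17037}{214386} = \left(-17037\right) \frac{1}{214386} = - \frac{5679}{71462}$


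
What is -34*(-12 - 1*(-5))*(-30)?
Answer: -7140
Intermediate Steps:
-34*(-12 - 1*(-5))*(-30) = -34*(-12 + 5)*(-30) = -34*(-7)*(-30) = 238*(-30) = -7140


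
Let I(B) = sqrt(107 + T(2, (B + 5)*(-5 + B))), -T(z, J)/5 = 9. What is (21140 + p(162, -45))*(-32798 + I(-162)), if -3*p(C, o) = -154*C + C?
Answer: -964326796 + 29402*sqrt(62) ≈ -9.6409e+8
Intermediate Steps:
T(z, J) = -45 (T(z, J) = -5*9 = -45)
p(C, o) = 51*C (p(C, o) = -(-154*C + C)/3 = -(-51)*C = 51*C)
I(B) = sqrt(62) (I(B) = sqrt(107 - 45) = sqrt(62))
(21140 + p(162, -45))*(-32798 + I(-162)) = (21140 + 51*162)*(-32798 + sqrt(62)) = (21140 + 8262)*(-32798 + sqrt(62)) = 29402*(-32798 + sqrt(62)) = -964326796 + 29402*sqrt(62)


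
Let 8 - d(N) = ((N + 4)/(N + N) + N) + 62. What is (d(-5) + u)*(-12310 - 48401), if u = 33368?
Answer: -20228237379/10 ≈ -2.0228e+9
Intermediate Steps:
d(N) = -54 - N - (4 + N)/(2*N) (d(N) = 8 - (((N + 4)/(N + N) + N) + 62) = 8 - (((4 + N)/((2*N)) + N) + 62) = 8 - (((4 + N)*(1/(2*N)) + N) + 62) = 8 - (((4 + N)/(2*N) + N) + 62) = 8 - ((N + (4 + N)/(2*N)) + 62) = 8 - (62 + N + (4 + N)/(2*N)) = 8 + (-62 - N - (4 + N)/(2*N)) = -54 - N - (4 + N)/(2*N))
(d(-5) + u)*(-12310 - 48401) = ((-109/2 - 1*(-5) - 2/(-5)) + 33368)*(-12310 - 48401) = ((-109/2 + 5 - 2*(-1/5)) + 33368)*(-60711) = ((-109/2 + 5 + 2/5) + 33368)*(-60711) = (-491/10 + 33368)*(-60711) = (333189/10)*(-60711) = -20228237379/10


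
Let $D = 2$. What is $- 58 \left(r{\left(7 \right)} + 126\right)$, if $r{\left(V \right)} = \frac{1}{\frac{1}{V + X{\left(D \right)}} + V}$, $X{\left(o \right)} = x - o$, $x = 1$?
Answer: $- \frac{314592}{43} \approx -7316.1$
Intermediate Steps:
$X{\left(o \right)} = 1 - o$
$r{\left(V \right)} = \frac{1}{V + \frac{1}{-1 + V}}$ ($r{\left(V \right)} = \frac{1}{\frac{1}{V + \left(1 - 2\right)} + V} = \frac{1}{\frac{1}{V - 1} + V} = \frac{1}{\frac{1}{-1 + V} + V} = \frac{1}{V + \frac{1}{-1 + V}}$)
$- 58 \left(r{\left(7 \right)} + 126\right) = - 58 \left(\frac{-1 + 7}{1 + 7^{2} - 7} + 126\right) = - 58 \left(\frac{1}{1 + 49 - 7} \cdot 6 + 126\right) = - 58 \left(\frac{1}{43} \cdot 6 + 126\right) = - 58 \left(\frac{6}{43} + 126\right) = \left(-58\right) \frac{5424}{43} = - \frac{314592}{43}$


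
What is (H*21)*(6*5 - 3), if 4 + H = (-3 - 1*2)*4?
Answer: -13608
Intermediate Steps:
H = -24 (H = -4 + (-3 - 1*2)*4 = -4 + (-3 - 2)*4 = -4 - 5*4 = -4 - 20 = -24)
(H*21)*(6*5 - 3) = (-24*21)*(6*5 - 3) = -504*(30 - 3) = -504*27 = -13608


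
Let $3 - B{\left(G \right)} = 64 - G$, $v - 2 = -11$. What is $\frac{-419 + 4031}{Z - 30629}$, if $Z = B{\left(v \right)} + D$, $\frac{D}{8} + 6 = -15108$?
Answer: $- \frac{1204}{50537} \approx -0.023824$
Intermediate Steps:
$v = -9$ ($v = 2 - 11 = -9$)
$D = -120912$ ($D = -48 + 8 \left(-15108\right) = -48 - 120864 = -120912$)
$B{\left(G \right)} = -61 + G$ ($B{\left(G \right)} = 3 - \left(64 - G\right) = 3 + \left(-64 + G\right) = -61 + G$)
$Z = -120982$ ($Z = \left(-61 - 9\right) - 120912 = -70 - 120912 = -120982$)
$\frac{-419 + 4031}{Z - 30629} = \frac{-419 + 4031}{-120982 - 30629} = \frac{3612}{-151611} = 3612 \left(- \frac{1}{151611}\right) = - \frac{1204}{50537}$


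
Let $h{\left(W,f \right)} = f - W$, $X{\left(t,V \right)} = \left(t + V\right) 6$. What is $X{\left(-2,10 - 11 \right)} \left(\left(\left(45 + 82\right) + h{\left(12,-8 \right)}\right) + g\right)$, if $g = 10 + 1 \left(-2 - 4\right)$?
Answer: $-1998$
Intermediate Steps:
$X{\left(t,V \right)} = 6 V + 6 t$ ($X{\left(t,V \right)} = \left(V + t\right) 6 = 6 V + 6 t$)
$g = 4$ ($g = 10 + 1 \left(-2 - 4\right) = 10 + 1 \left(-6\right) = 10 - 6 = 4$)
$X{\left(-2,10 - 11 \right)} \left(\left(\left(45 + 82\right) + h{\left(12,-8 \right)}\right) + g\right) = \left(6 \left(10 - 11\right) + 6 \left(-2\right)\right) \left(\left(\left(45 + 82\right) - 20\right) + 4\right) = \left(6 \left(-1\right) - 12\right) \left(\left(127 - 20\right) + 4\right) = \left(-6 - 12\right) \left(\left(127 - 20\right) + 4\right) = - 18 \left(107 + 4\right) = \left(-18\right) 111 = -1998$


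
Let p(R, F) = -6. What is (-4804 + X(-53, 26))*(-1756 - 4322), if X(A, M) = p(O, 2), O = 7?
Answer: 29235180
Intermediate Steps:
X(A, M) = -6
(-4804 + X(-53, 26))*(-1756 - 4322) = (-4804 - 6)*(-1756 - 4322) = -4810*(-6078) = 29235180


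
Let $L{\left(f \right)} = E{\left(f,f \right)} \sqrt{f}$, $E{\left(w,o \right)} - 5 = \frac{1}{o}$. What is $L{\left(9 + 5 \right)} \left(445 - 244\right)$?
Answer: $\frac{14271 \sqrt{14}}{14} \approx 3814.1$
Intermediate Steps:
$E{\left(w,o \right)} = 5 + \frac{1}{o}$
$L{\left(f \right)} = \sqrt{f} \left(5 + \frac{1}{f}\right)$ ($L{\left(f \right)} = \left(5 + \frac{1}{f}\right) \sqrt{f} = \sqrt{f} \left(5 + \frac{1}{f}\right)$)
$L{\left(9 + 5 \right)} \left(445 - 244\right) = \frac{1 + 5 \left(9 + 5\right)}{\sqrt{9 + 5}} \left(445 - 244\right) = \frac{1 + 5 \cdot 14}{\sqrt{14}} \cdot 201 = \frac{\sqrt{14}}{14} \left(1 + 70\right) 201 = \frac{\sqrt{14}}{14} \cdot 71 \cdot 201 = \frac{71 \sqrt{14}}{14} \cdot 201 = \frac{14271 \sqrt{14}}{14}$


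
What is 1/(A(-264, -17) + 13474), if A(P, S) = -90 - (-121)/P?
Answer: 24/321205 ≈ 7.4719e-5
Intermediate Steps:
A(P, S) = -90 + 121/P
1/(A(-264, -17) + 13474) = 1/((-90 + 121/(-264)) + 13474) = 1/((-90 + 121*(-1/264)) + 13474) = 1/((-90 - 11/24) + 13474) = 1/(-2171/24 + 13474) = 1/(321205/24) = 24/321205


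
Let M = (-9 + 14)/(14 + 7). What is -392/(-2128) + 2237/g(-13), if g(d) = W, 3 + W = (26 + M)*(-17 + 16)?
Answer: -445207/5833 ≈ -76.326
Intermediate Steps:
M = 5/21 ≈ 0.23810
W = -614/21 (W = -3 + (26 + 5/21)*(-17 + 16) = -3 + (551/21)*(-1) = -3 - 551/21 = -614/21 ≈ -29.238)
g(d) = -614/21
-392/(-2128) + 2237/g(-13) = -392/(-2128) + 2237/(-614/21) = -392*(-1/2128) + 2237*(-21/614) = 7/38 - 46977/614 = -445207/5833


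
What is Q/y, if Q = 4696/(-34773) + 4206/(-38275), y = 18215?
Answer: -325994638/24243009713625 ≈ -1.3447e-5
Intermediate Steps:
Q = -325994638/1330936575 (Q = 4696*(-1/34773) + 4206*(-1/38275) = -4696/34773 - 4206/38275 = -325994638/1330936575 ≈ -0.24494)
Q/y = -325994638/1330936575/18215 = -325994638/1330936575*1/18215 = -325994638/24243009713625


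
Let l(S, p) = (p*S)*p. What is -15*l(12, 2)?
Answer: -720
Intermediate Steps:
l(S, p) = S*p² (l(S, p) = (S*p)*p = S*p²)
-15*l(12, 2) = -180*2² = -180*4 = -15*48 = -720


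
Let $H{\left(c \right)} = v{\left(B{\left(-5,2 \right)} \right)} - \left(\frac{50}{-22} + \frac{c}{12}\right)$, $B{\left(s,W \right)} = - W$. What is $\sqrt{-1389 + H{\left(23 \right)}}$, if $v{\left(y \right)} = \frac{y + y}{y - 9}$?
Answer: $\frac{i \sqrt{6047349}}{66} \approx 37.26 i$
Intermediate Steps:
$v{\left(y \right)} = \frac{2 y}{-9 + y}$
$H{\left(c \right)} = \frac{29}{11} - \frac{c}{12}$ ($H{\left(c \right)} = \frac{2 \left(\left(-1\right) 2\right)}{-9 - 2} - \left(\frac{50}{-22} + \frac{c}{12}\right) = 2 \left(-2\right) \frac{1}{-9 - 2} - \left(50 \left(- \frac{1}{22}\right) + c \frac{1}{12}\right) = 2 \left(-2\right) \frac{1}{-11} - \left(- \frac{25}{11} + \frac{c}{12}\right) = 2 \left(-2\right) \left(- \frac{1}{11}\right) - \left(- \frac{25}{11} + \frac{c}{12}\right) = \frac{4}{11} - \left(- \frac{25}{11} + \frac{c}{12}\right) = \frac{29}{11} - \frac{c}{12}$)
$\sqrt{-1389 + H{\left(23 \right)}} = \sqrt{-1389 + \left(\frac{29}{11} - \frac{23}{12}\right)} = \sqrt{-1389 + \frac{95}{132}} = \sqrt{- \frac{183253}{132}} = \frac{i \sqrt{6047349}}{66}$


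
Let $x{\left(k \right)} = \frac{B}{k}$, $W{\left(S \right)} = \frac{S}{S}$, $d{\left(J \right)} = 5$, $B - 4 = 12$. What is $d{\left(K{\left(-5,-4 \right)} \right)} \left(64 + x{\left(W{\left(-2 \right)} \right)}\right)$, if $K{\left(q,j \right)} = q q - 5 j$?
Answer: $400$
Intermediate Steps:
$B = 16$ ($B = 4 + 12 = 16$)
$K{\left(q,j \right)} = q^{2} - 5 j$
$W{\left(S \right)} = 1$
$x{\left(k \right)} = \frac{16}{k}$
$d{\left(K{\left(-5,-4 \right)} \right)} \left(64 + x{\left(W{\left(-2 \right)} \right)}\right) = 5 \left(64 + \frac{16}{1}\right) = 5 \left(64 + 16 \cdot 1\right) = 5 \left(64 + 16\right) = 5 \cdot 80 = 400$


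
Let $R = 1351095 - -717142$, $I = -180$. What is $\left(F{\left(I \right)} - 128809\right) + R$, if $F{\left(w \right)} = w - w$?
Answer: $1939428$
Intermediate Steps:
$F{\left(w \right)} = 0$
$R = 2068237$ ($R = 1351095 + 717142 = 2068237$)
$\left(F{\left(I \right)} - 128809\right) + R = \left(0 - 128809\right) + 2068237 = -128809 + 2068237 = 1939428$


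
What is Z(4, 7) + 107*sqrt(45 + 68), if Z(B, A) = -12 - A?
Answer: -19 + 107*sqrt(113) ≈ 1118.4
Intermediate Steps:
Z(4, 7) + 107*sqrt(45 + 68) = (-12 - 1*7) + 107*sqrt(45 + 68) = (-12 - 7) + 107*sqrt(113) = -19 + 107*sqrt(113)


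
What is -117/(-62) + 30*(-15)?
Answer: -27783/62 ≈ -448.11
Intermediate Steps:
-117/(-62) + 30*(-15) = -117*(-1/62) - 450 = 117/62 - 450 = -27783/62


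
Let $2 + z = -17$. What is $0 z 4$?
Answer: $0$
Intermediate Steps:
$z = -19$ ($z = -2 - 17 = -19$)
$0 z 4 = 0 \left(-19\right) 4 = 0 \cdot 4 = 0$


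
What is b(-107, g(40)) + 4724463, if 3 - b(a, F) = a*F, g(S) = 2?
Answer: 4724680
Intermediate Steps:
b(a, F) = 3 - F*a (b(a, F) = 3 - a*F = 3 - F*a)
b(-107, g(40)) + 4724463 = (3 - 1*2*(-107)) + 4724463 = (3 + 214) + 4724463 = 217 + 4724463 = 4724680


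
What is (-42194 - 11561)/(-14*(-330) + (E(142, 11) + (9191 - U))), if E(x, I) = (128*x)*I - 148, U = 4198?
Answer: -53755/209401 ≈ -0.25671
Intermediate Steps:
E(x, I) = -148 + 128*I*x (E(x, I) = 128*I*x - 148 = -148 + 128*I*x)
(-42194 - 11561)/(-14*(-330) + (E(142, 11) + (9191 - U))) = (-42194 - 11561)/(-14*(-330) + ((-148 + 128*11*142) + (9191 - 1*4198))) = -53755/(4620 + ((-148 + 199936) + (9191 - 4198))) = -53755/(4620 + (199788 + 4993)) = -53755/(4620 + 204781) = -53755/209401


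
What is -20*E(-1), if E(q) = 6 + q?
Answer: -100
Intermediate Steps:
-20*E(-1) = -20*(6 - 1) = -20*5 = -100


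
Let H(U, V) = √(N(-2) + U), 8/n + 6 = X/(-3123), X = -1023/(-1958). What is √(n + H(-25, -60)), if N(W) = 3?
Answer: √(-1648142696496 + 1236141488761*I*√22)/1111819 ≈ 1.331 + 1.762*I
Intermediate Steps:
X = 93/178 (X = -1023*(-1/1958) = 93/178 ≈ 0.52247)
n = -1482384/1111819 (n = 8/(-6 + (93/178)/(-3123)) = 8/(-6 + (93/178)*(-1/3123)) = 8/(-6 - 31/185298) = 8/(-1111819/185298) = 8*(-185298/1111819) = -1482384/1111819 ≈ -1.3333)
H(U, V) = √(3 + U)
√(n + H(-25, -60)) = √(-1482384/1111819 + √(3 - 25)) = √(-1482384/1111819 + √(-22)) = √(-1482384/1111819 + I*√22)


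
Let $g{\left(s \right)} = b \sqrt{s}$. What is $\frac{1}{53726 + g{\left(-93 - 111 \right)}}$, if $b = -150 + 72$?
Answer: $\frac{26863}{1443862106} + \frac{39 i \sqrt{51}}{721931053} \approx 1.8605 \cdot 10^{-5} + 3.8579 \cdot 10^{-7} i$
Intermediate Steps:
$b = -78$
$g{\left(s \right)} = - 78 \sqrt{s}$
$\frac{1}{53726 + g{\left(-93 - 111 \right)}} = \frac{1}{53726 - 78 \sqrt{-93 - 111}} = \frac{1}{53726 - 78 \sqrt{-204}} = \frac{1}{53726 - 78 \cdot 2 i \sqrt{51}} = \frac{1}{53726 - 156 i \sqrt{51}}$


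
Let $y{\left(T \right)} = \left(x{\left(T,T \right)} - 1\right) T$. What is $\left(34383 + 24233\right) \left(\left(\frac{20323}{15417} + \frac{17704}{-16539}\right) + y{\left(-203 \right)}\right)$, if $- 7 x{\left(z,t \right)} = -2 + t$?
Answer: $- \frac{28605430648538024}{84993921} \approx -3.3656 \cdot 10^{8}$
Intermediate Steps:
$x{\left(z,t \right)} = \frac{2}{7} - \frac{t}{7}$ ($x{\left(z,t \right)} = - \frac{-2 + t}{7} = \frac{2}{7} - \frac{t}{7}$)
$y{\left(T \right)} = T \left(- \frac{5}{7} - \frac{T}{7}\right)$ ($y{\left(T \right)} = \left(\left(\frac{2}{7} - \frac{T}{7}\right) - 1\right) T = \left(- \frac{5}{7} - \frac{T}{7}\right) T = T \left(- \frac{5}{7} - \frac{T}{7}\right)$)
$\left(34383 + 24233\right) \left(\left(\frac{20323}{15417} + \frac{17704}{-16539}\right) + y{\left(-203 \right)}\right) = \left(34383 + 24233\right) \left(\left(\frac{20323}{15417} + \frac{17704}{-16539}\right) - - 29 \left(5 - 203\right)\right) = 58616 \left(\left(20323 \cdot \frac{1}{15417} + 17704 \left(- \frac{1}{16539}\right)\right) - \left(-29\right) \left(-198\right)\right) = 58616 \left(\left(\frac{20323}{15417} - \frac{17704}{16539}\right) - 5742\right) = 58616 \left(\frac{21059843}{84993921} - 5742\right) = 58616 \left(- \frac{488014034539}{84993921}\right) = - \frac{28605430648538024}{84993921}$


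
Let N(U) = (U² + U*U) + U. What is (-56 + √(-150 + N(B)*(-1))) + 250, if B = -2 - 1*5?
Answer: 194 + I*√241 ≈ 194.0 + 15.524*I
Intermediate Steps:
B = -7 (B = -2 - 5 = -7)
N(U) = U + 2*U² (N(U) = (U² + U²) + U = 2*U² + U = U + 2*U²)
(-56 + √(-150 + N(B)*(-1))) + 250 = (-56 + √(-150 - 7*(1 + 2*(-7))*(-1))) + 250 = (-56 + √(-150 - 7*(1 - 14)*(-1))) + 250 = (-56 + √(-150 - 7*(-13)*(-1))) + 250 = (-56 + √(-150 + 91*(-1))) + 250 = (-56 + √(-150 - 91)) + 250 = (-56 + √(-241)) + 250 = (-56 + I*√241) + 250 = 194 + I*√241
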